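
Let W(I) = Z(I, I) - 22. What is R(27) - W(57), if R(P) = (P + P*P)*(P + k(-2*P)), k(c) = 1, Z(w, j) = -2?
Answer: 21192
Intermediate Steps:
R(P) = (1 + P)*(P + P²) (R(P) = (P + P*P)*(P + 1) = (P + P²)*(1 + P) = (1 + P)*(P + P²))
W(I) = -24 (W(I) = -2 - 22 = -24)
R(27) - W(57) = 27*(1 + 27² + 2*27) - 1*(-24) = 27*(1 + 729 + 54) + 24 = 27*784 + 24 = 21168 + 24 = 21192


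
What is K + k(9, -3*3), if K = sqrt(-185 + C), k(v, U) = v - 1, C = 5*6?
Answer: 8 + I*sqrt(155) ≈ 8.0 + 12.45*I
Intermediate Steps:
C = 30
k(v, U) = -1 + v
K = I*sqrt(155) (K = sqrt(-185 + 30) = sqrt(-155) = I*sqrt(155) ≈ 12.45*I)
K + k(9, -3*3) = I*sqrt(155) + (-1 + 9) = I*sqrt(155) + 8 = 8 + I*sqrt(155)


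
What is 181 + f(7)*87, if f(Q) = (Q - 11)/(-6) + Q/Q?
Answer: 326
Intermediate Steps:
f(Q) = 17/6 - Q/6 (f(Q) = (-11 + Q)*(-⅙) + 1 = (11/6 - Q/6) + 1 = 17/6 - Q/6)
181 + f(7)*87 = 181 + (17/6 - ⅙*7)*87 = 181 + (17/6 - 7/6)*87 = 181 + (5/3)*87 = 181 + 145 = 326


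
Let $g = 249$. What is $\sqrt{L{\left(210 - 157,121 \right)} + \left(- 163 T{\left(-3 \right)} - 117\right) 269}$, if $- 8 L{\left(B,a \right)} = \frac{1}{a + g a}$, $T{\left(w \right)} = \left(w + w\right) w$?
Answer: $\frac{i \sqrt{993069990005}}{1100} \approx 905.94 i$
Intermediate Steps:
$T{\left(w \right)} = 2 w^{2}$ ($T{\left(w \right)} = 2 w w = 2 w^{2}$)
$L{\left(B,a \right)} = - \frac{1}{2000 a}$ ($L{\left(B,a \right)} = - \frac{1}{8 \left(a + 249 a\right)} = - \frac{1}{8 \cdot 250 a} = - \frac{\frac{1}{250} \frac{1}{a}}{8} = - \frac{1}{2000 a}$)
$\sqrt{L{\left(210 - 157,121 \right)} + \left(- 163 T{\left(-3 \right)} - 117\right) 269} = \sqrt{- \frac{1}{2000 \cdot 121} + \left(- 163 \cdot 2 \left(-3\right)^{2} - 117\right) 269} = \sqrt{\left(- \frac{1}{2000}\right) \frac{1}{121} + \left(- 163 \cdot 2 \cdot 9 - 117\right) 269} = \sqrt{- \frac{1}{242000} + \left(\left(-163\right) 18 - 117\right) 269} = \sqrt{- \frac{1}{242000} + \left(-2934 - 117\right) 269} = \sqrt{- \frac{1}{242000} - 820719} = \sqrt{- \frac{198613998001}{242000}} = \frac{i \sqrt{993069990005}}{1100}$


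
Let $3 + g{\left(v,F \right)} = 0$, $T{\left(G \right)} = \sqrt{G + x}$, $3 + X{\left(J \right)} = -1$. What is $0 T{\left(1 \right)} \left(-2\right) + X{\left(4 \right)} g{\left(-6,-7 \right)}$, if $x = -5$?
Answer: $12$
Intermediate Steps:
$X{\left(J \right)} = -4$ ($X{\left(J \right)} = -3 - 1 = -4$)
$T{\left(G \right)} = \sqrt{-5 + G}$ ($T{\left(G \right)} = \sqrt{G - 5} = \sqrt{-5 + G}$)
$g{\left(v,F \right)} = -3$ ($g{\left(v,F \right)} = -3 + 0 = -3$)
$0 T{\left(1 \right)} \left(-2\right) + X{\left(4 \right)} g{\left(-6,-7 \right)} = 0 \sqrt{-5 + 1} \left(-2\right) - -12 = 0 \sqrt{-4} \left(-2\right) + 12 = 0 \cdot 2 i \left(-2\right) + 12 = 0 \left(-2\right) + 12 = 0 + 12 = 12$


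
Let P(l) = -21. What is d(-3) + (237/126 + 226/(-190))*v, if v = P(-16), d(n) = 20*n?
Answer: -14159/190 ≈ -74.521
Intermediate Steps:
v = -21
d(-3) + (237/126 + 226/(-190))*v = 20*(-3) + (237/126 + 226/(-190))*(-21) = -60 + (237*(1/126) + 226*(-1/190))*(-21) = -60 + (79/42 - 113/95)*(-21) = -60 + (2759/3990)*(-21) = -60 - 2759/190 = -14159/190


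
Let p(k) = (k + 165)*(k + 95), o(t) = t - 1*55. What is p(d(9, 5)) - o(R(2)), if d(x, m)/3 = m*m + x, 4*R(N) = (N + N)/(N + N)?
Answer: 210615/4 ≈ 52654.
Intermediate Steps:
R(N) = 1/4 (R(N) = ((N + N)/(N + N))/4 = ((2*N)/((2*N)))/4 = ((2*N)*(1/(2*N)))/4 = (1/4)*1 = 1/4)
d(x, m) = 3*x + 3*m**2 (d(x, m) = 3*(m*m + x) = 3*(m**2 + x) = 3*(x + m**2) = 3*x + 3*m**2)
o(t) = -55 + t (o(t) = t - 55 = -55 + t)
p(k) = (95 + k)*(165 + k) (p(k) = (165 + k)*(95 + k) = (95 + k)*(165 + k))
p(d(9, 5)) - o(R(2)) = (15675 + (3*9 + 3*5**2)**2 + 260*(3*9 + 3*5**2)) - (-55 + 1/4) = (15675 + (27 + 3*25)**2 + 260*(27 + 3*25)) - 1*(-219/4) = (15675 + (27 + 75)**2 + 260*(27 + 75)) + 219/4 = (15675 + 102**2 + 260*102) + 219/4 = (15675 + 10404 + 26520) + 219/4 = 52599 + 219/4 = 210615/4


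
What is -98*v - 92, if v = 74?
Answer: -7344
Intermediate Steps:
-98*v - 92 = -98*74 - 92 = -7252 - 92 = -7344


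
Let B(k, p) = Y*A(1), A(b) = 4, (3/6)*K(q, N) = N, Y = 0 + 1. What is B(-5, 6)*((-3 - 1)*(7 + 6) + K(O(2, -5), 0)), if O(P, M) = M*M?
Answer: -208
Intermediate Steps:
Y = 1
O(P, M) = M**2
K(q, N) = 2*N
B(k, p) = 4 (B(k, p) = 1*4 = 4)
B(-5, 6)*((-3 - 1)*(7 + 6) + K(O(2, -5), 0)) = 4*((-3 - 1)*(7 + 6) + 2*0) = 4*(-4*13 + 0) = 4*(-52 + 0) = 4*(-52) = -208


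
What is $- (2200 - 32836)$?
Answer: $30636$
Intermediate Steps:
$- (2200 - 32836) = \left(-1\right) \left(-30636\right) = 30636$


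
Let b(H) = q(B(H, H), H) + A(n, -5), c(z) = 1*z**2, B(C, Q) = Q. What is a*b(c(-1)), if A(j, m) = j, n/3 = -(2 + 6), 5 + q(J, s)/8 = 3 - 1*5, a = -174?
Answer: 13920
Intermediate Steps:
c(z) = z**2
q(J, s) = -56 (q(J, s) = -40 + 8*(3 - 1*5) = -40 + 8*(3 - 5) = -40 + 8*(-2) = -40 - 16 = -56)
n = -24 (n = 3*(-(2 + 6)) = 3*(-1*8) = 3*(-8) = -24)
b(H) = -80 (b(H) = -56 - 24 = -80)
a*b(c(-1)) = -174*(-80) = 13920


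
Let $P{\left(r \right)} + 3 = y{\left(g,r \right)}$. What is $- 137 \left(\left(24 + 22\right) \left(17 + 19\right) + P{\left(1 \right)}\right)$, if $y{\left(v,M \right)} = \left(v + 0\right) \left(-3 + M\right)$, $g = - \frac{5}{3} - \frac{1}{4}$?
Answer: $- \frac{1361917}{6} \approx -2.2699 \cdot 10^{5}$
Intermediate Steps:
$g = - \frac{23}{12}$ ($g = \left(-5\right) \frac{1}{3} - \frac{1}{4} = - \frac{5}{3} - \frac{1}{4} = - \frac{23}{12} \approx -1.9167$)
$y{\left(v,M \right)} = v \left(-3 + M\right)$
$P{\left(r \right)} = \frac{11}{4} - \frac{23 r}{12}$ ($P{\left(r \right)} = -3 - \frac{23 \left(-3 + r\right)}{12} = -3 - \left(- \frac{23}{4} + \frac{23 r}{12}\right) = \frac{11}{4} - \frac{23 r}{12}$)
$- 137 \left(\left(24 + 22\right) \left(17 + 19\right) + P{\left(1 \right)}\right) = - 137 \left(\left(24 + 22\right) \left(17 + 19\right) + \left(\frac{11}{4} - \frac{23}{12}\right)\right) = - 137 \left(46 \cdot 36 + \left(\frac{11}{4} - \frac{23}{12}\right)\right) = - 137 \left(1656 + \frac{5}{6}\right) = \left(-137\right) \frac{9941}{6} = - \frac{1361917}{6}$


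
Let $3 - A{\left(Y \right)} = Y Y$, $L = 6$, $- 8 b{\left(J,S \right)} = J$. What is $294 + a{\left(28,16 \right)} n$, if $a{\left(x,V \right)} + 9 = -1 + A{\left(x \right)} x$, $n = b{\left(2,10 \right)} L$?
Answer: $33111$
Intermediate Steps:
$b{\left(J,S \right)} = - \frac{J}{8}$
$A{\left(Y \right)} = 3 - Y^{2}$ ($A{\left(Y \right)} = 3 - Y Y = 3 - Y^{2}$)
$n = - \frac{3}{2}$ ($n = \left(- \frac{1}{8}\right) 2 \cdot 6 = \left(- \frac{1}{4}\right) 6 = - \frac{3}{2} \approx -1.5$)
$a{\left(x,V \right)} = -10 + x \left(3 - x^{2}\right)$ ($a{\left(x,V \right)} = -9 + \left(-1 + \left(3 - x^{2}\right) x\right) = -9 + \left(-1 + x \left(3 - x^{2}\right)\right) = -10 + x \left(3 - x^{2}\right)$)
$294 + a{\left(28,16 \right)} n = 294 + \left(-10 - 28^{3} + 3 \cdot 28\right) \left(- \frac{3}{2}\right) = 294 + \left(-10 - 21952 + 84\right) \left(- \frac{3}{2}\right) = 294 - -32817 = 294 + 32817 = 33111$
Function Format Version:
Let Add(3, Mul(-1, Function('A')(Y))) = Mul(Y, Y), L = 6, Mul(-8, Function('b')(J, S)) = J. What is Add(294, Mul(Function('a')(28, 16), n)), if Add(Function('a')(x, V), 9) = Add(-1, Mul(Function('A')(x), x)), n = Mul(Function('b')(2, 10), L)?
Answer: 33111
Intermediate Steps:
Function('b')(J, S) = Mul(Rational(-1, 8), J)
Function('A')(Y) = Add(3, Mul(-1, Pow(Y, 2))) (Function('A')(Y) = Add(3, Mul(-1, Mul(Y, Y))) = Add(3, Mul(-1, Pow(Y, 2))))
n = Rational(-3, 2) (n = Mul(Mul(Rational(-1, 8), 2), 6) = Mul(Rational(-1, 4), 6) = Rational(-3, 2) ≈ -1.5000)
Function('a')(x, V) = Add(-10, Mul(x, Add(3, Mul(-1, Pow(x, 2))))) (Function('a')(x, V) = Add(-9, Add(-1, Mul(Add(3, Mul(-1, Pow(x, 2))), x))) = Add(-9, Add(-1, Mul(x, Add(3, Mul(-1, Pow(x, 2)))))) = Add(-10, Mul(x, Add(3, Mul(-1, Pow(x, 2))))))
Add(294, Mul(Function('a')(28, 16), n)) = Add(294, Mul(Add(-10, Mul(-1, Pow(28, 3)), Mul(3, 28)), Rational(-3, 2))) = Add(294, Mul(Add(-10, Mul(-1, 21952), 84), Rational(-3, 2))) = Add(294, Mul(Add(-10, -21952, 84), Rational(-3, 2))) = Add(294, Mul(-21878, Rational(-3, 2))) = Add(294, 32817) = 33111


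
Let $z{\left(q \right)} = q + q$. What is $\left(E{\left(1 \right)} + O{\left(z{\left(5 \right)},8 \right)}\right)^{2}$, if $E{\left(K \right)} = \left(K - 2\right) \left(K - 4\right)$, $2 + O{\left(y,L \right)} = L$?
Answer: $81$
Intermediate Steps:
$z{\left(q \right)} = 2 q$
$O{\left(y,L \right)} = -2 + L$
$E{\left(K \right)} = \left(-4 + K\right) \left(-2 + K\right)$ ($E{\left(K \right)} = \left(-2 + K\right) \left(-4 + K\right) = \left(-4 + K\right) \left(-2 + K\right)$)
$\left(E{\left(1 \right)} + O{\left(z{\left(5 \right)},8 \right)}\right)^{2} = \left(\left(8 + 1^{2} - 6\right) + \left(-2 + 8\right)\right)^{2} = \left(\left(8 + 1 - 6\right) + 6\right)^{2} = \left(3 + 6\right)^{2} = 9^{2} = 81$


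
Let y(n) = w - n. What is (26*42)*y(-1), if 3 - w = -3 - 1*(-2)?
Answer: 5460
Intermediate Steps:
w = 4 (w = 3 - (-3 - 1*(-2)) = 3 - (-3 + 2) = 3 - 1*(-1) = 3 + 1 = 4)
y(n) = 4 - n
(26*42)*y(-1) = (26*42)*(4 - 1*(-1)) = 1092*(4 + 1) = 1092*5 = 5460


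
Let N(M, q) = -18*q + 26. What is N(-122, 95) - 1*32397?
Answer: -34081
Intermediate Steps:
N(M, q) = 26 - 18*q
N(-122, 95) - 1*32397 = (26 - 18*95) - 1*32397 = (26 - 1710) - 32397 = -1684 - 32397 = -34081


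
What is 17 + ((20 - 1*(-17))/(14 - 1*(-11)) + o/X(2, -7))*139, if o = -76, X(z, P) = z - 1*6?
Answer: 71593/25 ≈ 2863.7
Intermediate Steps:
X(z, P) = -6 + z (X(z, P) = z - 6 = -6 + z)
17 + ((20 - 1*(-17))/(14 - 1*(-11)) + o/X(2, -7))*139 = 17 + ((20 - 1*(-17))/(14 - 1*(-11)) - 76/(-6 + 2))*139 = 17 + ((20 + 17)/(14 + 11) - 76/(-4))*139 = 17 + (37/25 - 76*(-1/4))*139 = 17 + (37*(1/25) + 19)*139 = 17 + (37/25 + 19)*139 = 17 + (512/25)*139 = 17 + 71168/25 = 71593/25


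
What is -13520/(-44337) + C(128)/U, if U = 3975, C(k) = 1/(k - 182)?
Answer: 967341221/3172312350 ≈ 0.30493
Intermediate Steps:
C(k) = 1/(-182 + k)
-13520/(-44337) + C(128)/U = -13520/(-44337) + 1/((-182 + 128)*3975) = -13520*(-1/44337) + (1/3975)/(-54) = 13520/44337 - 1/54*1/3975 = 13520/44337 - 1/214650 = 967341221/3172312350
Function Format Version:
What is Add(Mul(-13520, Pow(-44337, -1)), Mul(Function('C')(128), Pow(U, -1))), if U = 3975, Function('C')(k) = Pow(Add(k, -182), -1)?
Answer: Rational(967341221, 3172312350) ≈ 0.30493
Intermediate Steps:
Function('C')(k) = Pow(Add(-182, k), -1)
Add(Mul(-13520, Pow(-44337, -1)), Mul(Function('C')(128), Pow(U, -1))) = Add(Mul(-13520, Pow(-44337, -1)), Mul(Pow(Add(-182, 128), -1), Pow(3975, -1))) = Add(Mul(-13520, Rational(-1, 44337)), Mul(Pow(-54, -1), Rational(1, 3975))) = Add(Rational(13520, 44337), Mul(Rational(-1, 54), Rational(1, 3975))) = Add(Rational(13520, 44337), Rational(-1, 214650)) = Rational(967341221, 3172312350)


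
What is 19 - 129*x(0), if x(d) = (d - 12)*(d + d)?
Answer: 19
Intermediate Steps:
x(d) = 2*d*(-12 + d) (x(d) = (-12 + d)*(2*d) = 2*d*(-12 + d))
19 - 129*x(0) = 19 - 258*0*(-12 + 0) = 19 - 258*0*(-12) = 19 - 129*0 = 19 + 0 = 19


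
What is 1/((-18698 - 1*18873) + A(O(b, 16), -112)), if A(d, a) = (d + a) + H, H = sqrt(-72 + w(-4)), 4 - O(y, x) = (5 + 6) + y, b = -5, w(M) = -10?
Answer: -37685/1420159307 - I*sqrt(82)/1420159307 ≈ -2.6536e-5 - 6.3763e-9*I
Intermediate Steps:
O(y, x) = -7 - y (O(y, x) = 4 - ((5 + 6) + y) = 4 - (11 + y) = 4 + (-11 - y) = -7 - y)
H = I*sqrt(82) (H = sqrt(-72 - 10) = sqrt(-82) = I*sqrt(82) ≈ 9.0554*I)
A(d, a) = a + d + I*sqrt(82) (A(d, a) = (d + a) + I*sqrt(82) = (a + d) + I*sqrt(82) = a + d + I*sqrt(82))
1/((-18698 - 1*18873) + A(O(b, 16), -112)) = 1/((-18698 - 1*18873) + (-112 + (-7 - 1*(-5)) + I*sqrt(82))) = 1/((-18698 - 18873) + (-112 + (-7 + 5) + I*sqrt(82))) = 1/(-37571 + (-112 - 2 + I*sqrt(82))) = 1/(-37571 + (-114 + I*sqrt(82))) = 1/(-37685 + I*sqrt(82))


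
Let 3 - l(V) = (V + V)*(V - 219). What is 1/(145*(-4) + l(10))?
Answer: 1/3603 ≈ 0.00027755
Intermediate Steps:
l(V) = 3 - 2*V*(-219 + V) (l(V) = 3 - (V + V)*(V - 219) = 3 - 2*V*(-219 + V))
1/(145*(-4) + l(10)) = 1/(145*(-4) + (3 - 2*10**2 + 438*10)) = 1/(-580 + (3 - 2*100 + 4380)) = 1/(-580 + (3 - 200 + 4380)) = 1/(-580 + 4183) = 1/3603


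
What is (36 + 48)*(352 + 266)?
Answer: 51912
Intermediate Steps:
(36 + 48)*(352 + 266) = 84*618 = 51912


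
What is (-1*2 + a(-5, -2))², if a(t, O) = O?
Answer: 16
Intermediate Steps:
(-1*2 + a(-5, -2))² = (-1*2 - 2)² = (-2 - 2)² = (-4)² = 16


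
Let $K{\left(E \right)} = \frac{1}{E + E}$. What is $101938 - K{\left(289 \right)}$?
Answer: $\frac{58920163}{578} \approx 1.0194 \cdot 10^{5}$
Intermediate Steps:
$K{\left(E \right)} = \frac{1}{2 E}$
$101938 - K{\left(289 \right)} = 101938 - \frac{1}{2 \cdot 289} = 101938 - \frac{1}{2} \cdot \frac{1}{289} = 101938 - \frac{1}{578} = \frac{58920163}{578}$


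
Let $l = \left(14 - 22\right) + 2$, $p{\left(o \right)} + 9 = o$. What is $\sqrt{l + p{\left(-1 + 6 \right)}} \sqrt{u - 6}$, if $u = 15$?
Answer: $3 i \sqrt{10} \approx 9.4868 i$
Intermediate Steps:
$p{\left(o \right)} = -9 + o$
$l = -6$ ($l = -8 + 2 = -6$)
$\sqrt{l + p{\left(-1 + 6 \right)}} \sqrt{u - 6} = \sqrt{-6 + \left(-9 + \left(-1 + 6\right)\right)} \sqrt{15 - 6} = \sqrt{-6 + \left(-9 + 5\right)} \sqrt{9} = \sqrt{-6 - 4} \cdot 3 = \sqrt{-10} \cdot 3 = i \sqrt{10} \cdot 3 = 3 i \sqrt{10}$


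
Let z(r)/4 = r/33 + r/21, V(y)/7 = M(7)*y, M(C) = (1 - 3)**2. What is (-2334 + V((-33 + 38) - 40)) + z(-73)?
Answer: -256930/77 ≈ -3336.8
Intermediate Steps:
M(C) = 4 (M(C) = (-2)**2 = 4)
V(y) = 28*y (V(y) = 7*(4*y) = 28*y)
z(r) = 24*r/77 (z(r) = 4*(r/33 + r/21) = 4*(6*r/77) = 24*r/77)
(-2334 + V((-33 + 38) - 40)) + z(-73) = (-2334 + 28*((-33 + 38) - 40)) + (24/77)*(-73) = (-2334 + 28*(5 - 40)) - 1752/77 = (-2334 + 28*(-35)) - 1752/77 = (-2334 - 980) - 1752/77 = -3314 - 1752/77 = -256930/77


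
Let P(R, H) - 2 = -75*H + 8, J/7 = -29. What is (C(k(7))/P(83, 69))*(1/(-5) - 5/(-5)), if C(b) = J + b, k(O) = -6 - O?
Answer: 864/25825 ≈ 0.033456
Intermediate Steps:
J = -203 (J = 7*(-29) = -203)
P(R, H) = 10 - 75*H (P(R, H) = 2 + (-75*H + 8) = 2 + (8 - 75*H) = 10 - 75*H)
C(b) = -203 + b
(C(k(7))/P(83, 69))*(1/(-5) - 5/(-5)) = ((-203 + (-6 - 1*7))/(10 - 75*69))*(1/(-5) - 5/(-5)) = ((-203 + (-6 - 7))/(10 - 5175))*(1*(-⅕) - 5*(-⅕)) = ((-203 - 13)/(-5165))*(-⅕ + 1) = -216*(-1/5165)*(⅘) = (216/5165)*(⅘) = 864/25825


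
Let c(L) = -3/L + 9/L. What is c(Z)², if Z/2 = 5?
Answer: 9/25 ≈ 0.36000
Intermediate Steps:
Z = 10 (Z = 2*5 = 10)
c(L) = 6/L
c(Z)² = (6/10)² = (6*(⅒))² = (⅗)² = 9/25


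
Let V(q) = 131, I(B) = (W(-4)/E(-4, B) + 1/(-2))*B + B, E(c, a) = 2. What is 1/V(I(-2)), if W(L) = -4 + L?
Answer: 1/131 ≈ 0.0076336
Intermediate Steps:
I(B) = -7*B/2 (I(B) = ((-4 - 4)/2 + 1/(-2))*B + B = (-8*1/2 + 1*(-1/2))*B + B = (-4 - 1/2)*B + B = -9*B/2 + B = -7*B/2)
1/V(I(-2)) = 1/131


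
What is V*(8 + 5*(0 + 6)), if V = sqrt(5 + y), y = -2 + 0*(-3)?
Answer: 38*sqrt(3) ≈ 65.818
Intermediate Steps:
y = -2 (y = -2 + 0 = -2)
V = sqrt(3) (V = sqrt(5 - 2) = sqrt(3) ≈ 1.7320)
V*(8 + 5*(0 + 6)) = sqrt(3)*(8 + 5*(0 + 6)) = sqrt(3)*(8 + 5*6) = sqrt(3)*(8 + 30) = sqrt(3)*38 = 38*sqrt(3)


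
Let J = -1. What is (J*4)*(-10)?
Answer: 40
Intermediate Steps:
(J*4)*(-10) = -1*4*(-10) = -4*(-10) = 40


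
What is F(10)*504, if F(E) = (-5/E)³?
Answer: -63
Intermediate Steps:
F(E) = -125/E³
F(10)*504 = -125/10³*504 = -125*1/1000*504 = -⅛*504 = -63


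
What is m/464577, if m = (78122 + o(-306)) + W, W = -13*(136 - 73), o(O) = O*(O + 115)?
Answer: 135749/464577 ≈ 0.29220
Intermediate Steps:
o(O) = O*(115 + O)
W = -819 (W = -13*63 = -819)
m = 135749 (m = (78122 - 306*(115 - 306)) - 819 = (78122 - 306*(-191)) - 819 = (78122 + 58446) - 819 = 136568 - 819 = 135749)
m/464577 = 135749/464577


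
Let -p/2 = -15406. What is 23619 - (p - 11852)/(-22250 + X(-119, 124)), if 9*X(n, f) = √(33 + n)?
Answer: 473578774439367/20050031293 + 85320*I*√86/20050031293 ≈ 23620.0 + 3.9463e-5*I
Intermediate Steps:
X(n, f) = √(33 + n)/9
p = 30812 (p = -2*(-15406) = 30812)
23619 - (p - 11852)/(-22250 + X(-119, 124)) = 23619 - (30812 - 11852)/(-22250 + √(33 - 119)/9) = 23619 - 18960/(-22250 + √(-86)/9) = 23619 - 18960/(-22250 + (I*√86)/9) = 23619 - 18960/(-22250 + I*√86/9)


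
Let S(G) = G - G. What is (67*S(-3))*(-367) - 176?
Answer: -176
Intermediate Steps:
S(G) = 0
(67*S(-3))*(-367) - 176 = (67*0)*(-367) - 176 = 0*(-367) - 176 = 0 - 176 = -176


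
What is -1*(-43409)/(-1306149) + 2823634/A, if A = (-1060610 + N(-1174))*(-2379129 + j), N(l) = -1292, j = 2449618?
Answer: -1626478177900684/48884200285484811 ≈ -0.033272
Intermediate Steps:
A = -74852410078 (A = (-1060610 - 1292)*(-2379129 + 2449618) = -1061902*70489 = -74852410078)
-1*(-43409)/(-1306149) + 2823634/A = -1*(-43409)/(-1306149) + 2823634/(-74852410078) = 43409*(-1/1306149) + 2823634*(-1/74852410078) = -43409/1306149 - 1411817/37426205039 = -1626478177900684/48884200285484811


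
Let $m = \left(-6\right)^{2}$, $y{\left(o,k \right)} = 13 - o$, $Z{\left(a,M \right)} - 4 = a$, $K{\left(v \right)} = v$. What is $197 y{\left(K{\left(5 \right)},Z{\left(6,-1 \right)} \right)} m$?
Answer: $56736$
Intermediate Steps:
$Z{\left(a,M \right)} = 4 + a$
$m = 36$
$197 y{\left(K{\left(5 \right)},Z{\left(6,-1 \right)} \right)} m = 197 \left(13 - 5\right) 36 = 197 \cdot 8 \cdot 36 = 1576 \cdot 36 = 56736$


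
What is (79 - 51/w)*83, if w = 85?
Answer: 32536/5 ≈ 6507.2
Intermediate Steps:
(79 - 51/w)*83 = (79 - 51/85)*83 = (79 - 51*1/85)*83 = (79 - ⅗)*83 = (392/5)*83 = 32536/5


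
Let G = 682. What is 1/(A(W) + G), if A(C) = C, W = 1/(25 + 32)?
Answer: 57/38875 ≈ 0.0014662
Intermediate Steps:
W = 1/57 ≈ 0.017544
1/(A(W) + G) = 1/(1/57 + 682) = 1/(38875/57) = 57/38875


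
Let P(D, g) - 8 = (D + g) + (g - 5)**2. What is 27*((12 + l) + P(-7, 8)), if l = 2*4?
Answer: 1026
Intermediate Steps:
P(D, g) = 8 + D + g + (-5 + g)**2 (P(D, g) = 8 + ((D + g) + (g - 5)**2) = 8 + ((D + g) + (-5 + g)**2) = 8 + (D + g + (-5 + g)**2) = 8 + D + g + (-5 + g)**2)
l = 8
27*((12 + l) + P(-7, 8)) = 27*((12 + 8) + (8 - 7 + 8 + (-5 + 8)**2)) = 27*(20 + (8 - 7 + 8 + 3**2)) = 27*(20 + (8 - 7 + 8 + 9)) = 27*(20 + 18) = 27*38 = 1026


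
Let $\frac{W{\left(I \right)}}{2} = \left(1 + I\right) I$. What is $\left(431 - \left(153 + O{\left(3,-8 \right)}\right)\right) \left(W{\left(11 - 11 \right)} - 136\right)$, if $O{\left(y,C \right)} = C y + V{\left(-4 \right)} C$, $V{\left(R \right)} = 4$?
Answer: $-45424$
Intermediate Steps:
$O{\left(y,C \right)} = 4 C + C y$ ($O{\left(y,C \right)} = C y + 4 C = 4 C + C y$)
$W{\left(I \right)} = 2 I \left(1 + I\right)$ ($W{\left(I \right)} = 2 \left(1 + I\right) I = 2 I \left(1 + I\right)$)
$\left(431 - \left(153 + O{\left(3,-8 \right)}\right)\right) \left(W{\left(11 - 11 \right)} - 136\right) = \left(431 - \left(153 - 8 \left(4 + 3\right)\right)\right) \left(2 \left(11 - 11\right) \left(1 + \left(11 - 11\right)\right) - 136\right) = \left(431 - \left(153 - 56\right)\right) \left(2 \left(11 - 11\right) \left(1 + \left(11 - 11\right)\right) - 136\right) = \left(431 - 97\right) \left(2 \cdot 0 \left(1 + 0\right) - 136\right) = \left(431 + \left(-153 + 56\right)\right) \left(2 \cdot 0 \cdot 1 - 136\right) = \left(431 - 97\right) \left(0 - 136\right) = 334 \left(-136\right) = -45424$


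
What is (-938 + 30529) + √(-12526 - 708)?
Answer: 29591 + I*√13234 ≈ 29591.0 + 115.04*I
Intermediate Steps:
(-938 + 30529) + √(-12526 - 708) = 29591 + √(-13234) = 29591 + I*√13234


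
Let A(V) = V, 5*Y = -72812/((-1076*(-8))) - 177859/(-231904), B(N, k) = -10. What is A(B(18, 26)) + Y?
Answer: -3598933293/311910880 ≈ -11.538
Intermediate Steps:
Y = -479824493/311910880 (Y = (-72812/((-1076*(-8))) - 177859/(-231904))/5 = (-72812/8608 - 177859*(-1/231904))/5 = (-72812*1/8608 + 177859/231904)/5 = (-18203/2152 + 177859/231904)/5 = (⅕)*(-479824493/62382176) = -479824493/311910880 ≈ -1.5383)
A(B(18, 26)) + Y = -10 - 479824493/311910880 = -3598933293/311910880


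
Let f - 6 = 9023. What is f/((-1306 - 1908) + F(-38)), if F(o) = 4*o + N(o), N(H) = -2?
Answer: -9029/3368 ≈ -2.6808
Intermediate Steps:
f = 9029 (f = 6 + 9023 = 9029)
F(o) = -2 + 4*o (F(o) = 4*o - 2 = -2 + 4*o)
f/((-1306 - 1908) + F(-38)) = 9029/((-1306 - 1908) + (-2 + 4*(-38))) = 9029/(-3214 + (-2 - 152)) = 9029/(-3214 - 154) = 9029/(-3368) = 9029*(-1/3368) = -9029/3368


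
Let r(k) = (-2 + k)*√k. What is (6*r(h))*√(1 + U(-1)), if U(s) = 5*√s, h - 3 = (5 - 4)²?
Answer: 24*√(1 + 5*I) ≈ 41.911 + 34.359*I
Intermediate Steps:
h = 4 (h = 3 + (5 - 4)² = 3 + 1² = 3 + 1 = 4)
r(k) = √k*(-2 + k)
(6*r(h))*√(1 + U(-1)) = (6*(√4*(-2 + 4)))*√(1 + 5*√(-1)) = (6*(2*2))*√(1 + 5*I) = (6*4)*√(1 + 5*I) = 24*√(1 + 5*I)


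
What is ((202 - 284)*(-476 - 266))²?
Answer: 3701992336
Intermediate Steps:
((202 - 284)*(-476 - 266))² = (-82*(-742))² = 60844² = 3701992336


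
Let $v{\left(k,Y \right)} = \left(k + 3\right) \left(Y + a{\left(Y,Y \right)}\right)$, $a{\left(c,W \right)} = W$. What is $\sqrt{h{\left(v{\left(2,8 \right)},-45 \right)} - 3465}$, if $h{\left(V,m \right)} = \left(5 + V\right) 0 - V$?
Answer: $i \sqrt{3545} \approx 59.54 i$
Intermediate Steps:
$v{\left(k,Y \right)} = 2 Y \left(3 + k\right)$ ($v{\left(k,Y \right)} = \left(k + 3\right) \left(Y + Y\right) = \left(3 + k\right) 2 Y = 2 Y \left(3 + k\right)$)
$h{\left(V,m \right)} = - V$ ($h{\left(V,m \right)} = 0 - V = - V$)
$\sqrt{h{\left(v{\left(2,8 \right)},-45 \right)} - 3465} = \sqrt{- 2 \cdot 8 \left(3 + 2\right) - 3465} = \sqrt{- 2 \cdot 8 \cdot 5 - 3465} = \sqrt{\left(-1\right) 80 - 3465} = \sqrt{-80 - 3465} = \sqrt{-3545} = i \sqrt{3545}$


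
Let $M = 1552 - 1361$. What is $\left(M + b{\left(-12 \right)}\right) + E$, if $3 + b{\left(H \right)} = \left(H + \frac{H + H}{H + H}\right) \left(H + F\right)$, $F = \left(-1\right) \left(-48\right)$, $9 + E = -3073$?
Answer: $-3290$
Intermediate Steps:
$E = -3082$ ($E = -9 - 3073 = -3082$)
$F = 48$
$M = 191$ ($M = 1552 - 1361 = 191$)
$b{\left(H \right)} = -3 + \left(1 + H\right) \left(48 + H\right)$ ($b{\left(H \right)} = -3 + \left(H + \frac{H + H}{H + H}\right) \left(H + 48\right) = -3 + \left(H + \frac{2 H}{2 H}\right) \left(48 + H\right) = -3 + \left(H + 2 H \frac{1}{2 H}\right) \left(48 + H\right) = -3 + \left(H + 1\right) \left(48 + H\right) = -3 + \left(1 + H\right) \left(48 + H\right)$)
$\left(M + b{\left(-12 \right)}\right) + E = \left(191 + \left(45 + \left(-12\right)^{2} + 49 \left(-12\right)\right)\right) - 3082 = \left(191 + \left(45 + 144 - 588\right)\right) - 3082 = \left(191 - 399\right) - 3082 = -208 - 3082 = -3290$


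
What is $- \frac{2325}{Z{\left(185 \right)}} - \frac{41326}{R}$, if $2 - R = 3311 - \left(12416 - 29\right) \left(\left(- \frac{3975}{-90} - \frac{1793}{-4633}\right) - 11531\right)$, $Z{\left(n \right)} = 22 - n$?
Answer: $\frac{3065392012813133}{214902677035967} \approx 14.264$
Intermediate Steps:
$R = - \frac{1318421331509}{9266}$ ($R = 2 - \left(3311 - \left(12416 - 29\right) \left(\left(- \frac{3975}{-90} - \frac{1793}{-4633}\right) - 11531\right)\right) = 2 - \left(3311 - 12387 \left(\left(\left(-3975\right) \left(- \frac{1}{90}\right) - - \frac{1793}{4633}\right) - 11531\right)\right) = 2 - \left(3311 - 12387 \left(\left(\frac{265}{6} + \frac{1793}{4633}\right) - 11531\right)\right) = 2 - \left(3311 - 12387 \left(\frac{1238503}{27798} - 11531\right)\right) = 2 - \left(3311 - 12387 \left(- \frac{319300235}{27798}\right)\right) = 2 - \left(3311 - - \frac{1318390670315}{9266}\right) = 2 - \left(3311 + \frac{1318390670315}{9266}\right) = 2 - \frac{1318421350041}{9266} = - \frac{1318421331509}{9266} \approx -1.4229 \cdot 10^{8}$)
$- \frac{2325}{Z{\left(185 \right)}} - \frac{41326}{R} = - \frac{2325}{22 - 185} - \frac{41326}{- \frac{1318421331509}{9266}} = - \frac{2325}{22 - 185} - - \frac{382926716}{1318421331509} = - \frac{2325}{-163} + \frac{382926716}{1318421331509} = \left(-2325\right) \left(- \frac{1}{163}\right) + \frac{382926716}{1318421331509} = \frac{2325}{163} + \frac{382926716}{1318421331509} = \frac{3065392012813133}{214902677035967}$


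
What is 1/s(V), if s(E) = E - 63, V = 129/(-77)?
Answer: -77/4980 ≈ -0.015462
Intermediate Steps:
V = -129/77 (V = 129*(-1/77) = -129/77 ≈ -1.6753)
s(E) = -63 + E
1/s(V) = 1/(-63 - 129/77) = 1/(-4980/77) = -77/4980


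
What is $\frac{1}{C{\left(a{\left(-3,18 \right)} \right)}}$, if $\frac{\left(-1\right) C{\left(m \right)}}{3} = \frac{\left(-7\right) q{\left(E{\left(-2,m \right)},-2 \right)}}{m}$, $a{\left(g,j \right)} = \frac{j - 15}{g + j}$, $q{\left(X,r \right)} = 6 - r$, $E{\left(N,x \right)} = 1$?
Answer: $\frac{1}{840} \approx 0.0011905$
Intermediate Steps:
$a{\left(g,j \right)} = \frac{-15 + j}{g + j}$
$C{\left(m \right)} = \frac{168}{m}$ ($C{\left(m \right)} = - 3 \frac{\left(-7\right) \left(6 - -2\right)}{m} = - 3 \frac{\left(-7\right) \left(6 + 2\right)}{m} = - 3 \frac{\left(-7\right) 8}{m} = - 3 \left(- \frac{56}{m}\right) = \frac{168}{m}$)
$\frac{1}{C{\left(a{\left(-3,18 \right)} \right)}} = \frac{1}{168 \frac{1}{\frac{1}{-3 + 18} \left(-15 + 18\right)}} = \frac{1}{168 \frac{1}{\frac{1}{15} \cdot 3}} = \frac{1}{168 \frac{1}{\frac{1}{5}}} = \frac{1}{168 \cdot 5} = \frac{1}{840}$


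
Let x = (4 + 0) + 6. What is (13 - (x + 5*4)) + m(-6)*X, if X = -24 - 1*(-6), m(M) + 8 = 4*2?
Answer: -17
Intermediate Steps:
m(M) = 0 (m(M) = -8 + 4*2 = -8 + 8 = 0)
x = 10 (x = 4 + 6 = 10)
X = -18 (X = -24 + 6 = -18)
(13 - (x + 5*4)) + m(-6)*X = (13 - (10 + 5*4)) + 0*(-18) = (13 - (10 + 20)) + 0 = (13 - 1*30) + 0 = (13 - 30) + 0 = -17 + 0 = -17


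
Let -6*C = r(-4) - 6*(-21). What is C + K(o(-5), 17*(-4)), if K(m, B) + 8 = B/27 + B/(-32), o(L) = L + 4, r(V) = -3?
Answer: -6241/216 ≈ -28.894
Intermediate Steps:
o(L) = 4 + L
K(m, B) = -8 + 5*B/864 (K(m, B) = -8 + (B/27 + B/(-32)) = -8 + (B*(1/27) + B*(-1/32)) = -8 + (B/27 - B/32) = -8 + 5*B/864)
C = -41/2 (C = -(-3 - 6*(-21))/6 = -(-3 + 126)/6 = -⅙*123 = -41/2 ≈ -20.500)
C + K(o(-5), 17*(-4)) = -41/2 + (-8 + 5*(17*(-4))/864) = -41/2 + (-8 + (5/864)*(-68)) = -41/2 + (-8 - 85/216) = -41/2 - 1813/216 = -6241/216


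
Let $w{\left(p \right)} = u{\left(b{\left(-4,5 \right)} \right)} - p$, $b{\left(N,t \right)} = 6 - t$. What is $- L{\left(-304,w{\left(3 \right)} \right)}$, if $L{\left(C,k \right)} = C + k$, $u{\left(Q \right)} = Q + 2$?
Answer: $304$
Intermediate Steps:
$u{\left(Q \right)} = 2 + Q$
$w{\left(p \right)} = 3 - p$ ($w{\left(p \right)} = \left(2 + \left(6 - 5\right)\right) - p = \left(2 + 1\right) - p = 3 - p$)
$- L{\left(-304,w{\left(3 \right)} \right)} = - (-304 + \left(3 - 3\right)) = - (-304 + 0) = \left(-1\right) \left(-304\right) = 304$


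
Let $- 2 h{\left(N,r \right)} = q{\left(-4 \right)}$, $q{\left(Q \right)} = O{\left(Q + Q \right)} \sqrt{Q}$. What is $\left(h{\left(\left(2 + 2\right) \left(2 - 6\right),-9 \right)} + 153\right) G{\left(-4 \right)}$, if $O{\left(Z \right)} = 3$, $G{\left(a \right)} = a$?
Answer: $-612 + 12 i \approx -612.0 + 12.0 i$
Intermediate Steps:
$q{\left(Q \right)} = 3 \sqrt{Q}$
$h{\left(N,r \right)} = - 3 i$ ($h{\left(N,r \right)} = - \frac{3 \sqrt{-4}}{2} = - \frac{3 \cdot 2 i}{2} = - \frac{6 i}{2} = - 3 i$)
$\left(h{\left(\left(2 + 2\right) \left(2 - 6\right),-9 \right)} + 153\right) G{\left(-4 \right)} = \left(- 3 i + 153\right) \left(-4\right) = \left(153 - 3 i\right) \left(-4\right) = -612 + 12 i$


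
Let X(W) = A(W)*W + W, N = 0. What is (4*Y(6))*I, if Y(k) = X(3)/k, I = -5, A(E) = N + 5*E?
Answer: -160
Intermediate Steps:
A(E) = 5*E (A(E) = 0 + 5*E = 5*E)
X(W) = W + 5*W² (X(W) = (5*W)*W + W = 5*W² + W = W + 5*W²)
Y(k) = 48/k (Y(k) = (3*(1 + 5*3))/k = (3*(1 + 15))/k = (3*16)/k = 48/k)
(4*Y(6))*I = (4*(48/6))*(-5) = (4*(48*(⅙)))*(-5) = (4*8)*(-5) = 32*(-5) = -160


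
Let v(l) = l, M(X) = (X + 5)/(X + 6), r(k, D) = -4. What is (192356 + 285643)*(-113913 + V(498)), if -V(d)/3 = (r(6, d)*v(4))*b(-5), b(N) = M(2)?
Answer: -54430224129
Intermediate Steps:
M(X) = (5 + X)/(6 + X)
b(N) = 7/8 (b(N) = (5 + 2)/(6 + 2) = 7/8)
V(d) = 42 (V(d) = -3*(-4*4)*7/8 = -(-48)*7/8 = -3*(-14) = 42)
(192356 + 285643)*(-113913 + V(498)) = (192356 + 285643)*(-113913 + 42) = 477999*(-113871) = -54430224129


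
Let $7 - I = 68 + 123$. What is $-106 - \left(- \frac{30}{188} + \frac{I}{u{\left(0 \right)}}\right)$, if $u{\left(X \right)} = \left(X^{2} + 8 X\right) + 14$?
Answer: $- \frac{60995}{658} \approx -92.698$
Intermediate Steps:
$u{\left(X \right)} = 14 + X^{2} + 8 X$
$I = -184$ ($I = 7 - \left(68 + 123\right) = 7 - 191 = -184$)
$-106 - \left(- \frac{30}{188} + \frac{I}{u{\left(0 \right)}}\right) = -106 - \left(- \frac{30}{188} - \frac{184}{14 + 0^{2} + 8 \cdot 0}\right) = -106 - \left(\left(-30\right) \frac{1}{188} - \frac{184}{14 + 0 + 0}\right) = -106 - \left(- \frac{15}{94} - \frac{184}{14}\right) = -106 - \left(- \frac{15}{94} - \frac{92}{7}\right) = -106 - - \frac{8753}{658} = -106 + \frac{8753}{658} = - \frac{60995}{658}$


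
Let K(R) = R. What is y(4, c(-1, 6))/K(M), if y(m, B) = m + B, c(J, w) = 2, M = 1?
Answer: 6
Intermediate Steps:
y(m, B) = B + m
y(4, c(-1, 6))/K(M) = (2 + 4)/1 = 6*1 = 6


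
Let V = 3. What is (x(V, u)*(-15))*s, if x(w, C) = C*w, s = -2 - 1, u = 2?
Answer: 270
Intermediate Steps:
s = -3
(x(V, u)*(-15))*s = ((2*3)*(-15))*(-3) = (6*(-15))*(-3) = -90*(-3) = 270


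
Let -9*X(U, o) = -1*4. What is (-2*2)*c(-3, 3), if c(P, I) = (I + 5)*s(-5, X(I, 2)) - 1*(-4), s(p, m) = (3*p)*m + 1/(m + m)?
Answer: 484/3 ≈ 161.33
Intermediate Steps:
X(U, o) = 4/9 (X(U, o) = -(-1)*4/9 = -1/9*(-4) = 4/9)
s(p, m) = 1/(2*m) + 3*m*p (s(p, m) = 3*m*p + 1/(2*m) = 1/(2*m) + 3*m*p)
c(P, I) = -569/24 - 133*I/24 (c(P, I) = (I + 5)*(1/(2*(4/9)) + 3*(4/9)*(-5)) - 1*(-4) = (5 + I)*((1/2)*(9/4) - 20/3) + 4 = (5 + I)*(9/8 - 20/3) + 4 = (5 + I)*(-133/24) + 4 = (-665/24 - 133*I/24) + 4 = -569/24 - 133*I/24)
(-2*2)*c(-3, 3) = (-2*2)*(-569/24 - 133/24*3) = -4*(-569/24 - 133/8) = -4*(-121/3) = 484/3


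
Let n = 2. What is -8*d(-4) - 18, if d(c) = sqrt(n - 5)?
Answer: -18 - 8*I*sqrt(3) ≈ -18.0 - 13.856*I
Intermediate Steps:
d(c) = I*sqrt(3) (d(c) = sqrt(2 - 5) = sqrt(-3) = I*sqrt(3))
-8*d(-4) - 18 = -8*I*sqrt(3) - 18 = -18 - 8*I*sqrt(3)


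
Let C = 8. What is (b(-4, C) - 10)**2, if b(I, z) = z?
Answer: 4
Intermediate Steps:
(b(-4, C) - 10)**2 = (8 - 10)**2 = (-2)**2 = 4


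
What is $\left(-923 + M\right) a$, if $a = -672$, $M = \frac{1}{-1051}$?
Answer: $\frac{651889728}{1051} \approx 6.2026 \cdot 10^{5}$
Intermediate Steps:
$M = - \frac{1}{1051} \approx -0.00095147$
$\left(-923 + M\right) a = \left(-923 - \frac{1}{1051}\right) \left(-672\right) = \left(- \frac{970074}{1051}\right) \left(-672\right) = \frac{651889728}{1051}$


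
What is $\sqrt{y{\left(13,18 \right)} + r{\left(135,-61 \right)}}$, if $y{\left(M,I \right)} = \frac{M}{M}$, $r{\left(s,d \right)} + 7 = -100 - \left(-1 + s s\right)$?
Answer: $i \sqrt{18330} \approx 135.39 i$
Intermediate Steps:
$r{\left(s,d \right)} = -106 - s^{2}$ ($r{\left(s,d \right)} = -7 - \left(99 + s s\right) = -7 - \left(99 + s^{2}\right) = -106 - s^{2}$)
$y{\left(M,I \right)} = 1$
$\sqrt{y{\left(13,18 \right)} + r{\left(135,-61 \right)}} = \sqrt{1 - 18331} = \sqrt{-18330} = i \sqrt{18330}$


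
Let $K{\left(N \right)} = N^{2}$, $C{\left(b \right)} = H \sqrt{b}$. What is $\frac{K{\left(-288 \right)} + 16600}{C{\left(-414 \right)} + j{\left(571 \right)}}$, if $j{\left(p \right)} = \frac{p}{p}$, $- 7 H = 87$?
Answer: $\frac{4877656}{3133615} + \frac{181866888 i \sqrt{46}}{3133615} \approx 1.5566 + 393.63 i$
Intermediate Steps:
$H = - \frac{87}{7}$ ($H = \left(- \frac{1}{7}\right) 87 = - \frac{87}{7} \approx -12.429$)
$C{\left(b \right)} = - \frac{87 \sqrt{b}}{7}$
$j{\left(p \right)} = 1$
$\frac{K{\left(-288 \right)} + 16600}{C{\left(-414 \right)} + j{\left(571 \right)}} = \frac{\left(-288\right)^{2} + 16600}{- \frac{87 \sqrt{-414}}{7} + 1} = \frac{82944 + 16600}{- \frac{87 \cdot 3 i \sqrt{46}}{7} + 1} = \frac{99544}{- \frac{261 i \sqrt{46}}{7} + 1} = \frac{99544}{1 - \frac{261 i \sqrt{46}}{7}}$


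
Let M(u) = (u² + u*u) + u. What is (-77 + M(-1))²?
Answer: 5776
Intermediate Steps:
M(u) = u + 2*u² (M(u) = (u² + u²) + u = 2*u² + u = u + 2*u²)
(-77 + M(-1))² = (-77 - (1 + 2*(-1)))² = (-77 - (1 - 2))² = (-77 - 1*(-1))² = (-77 + 1)² = (-76)² = 5776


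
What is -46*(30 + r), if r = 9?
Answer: -1794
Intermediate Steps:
-46*(30 + r) = -46*(30 + 9) = -46*39 = -1794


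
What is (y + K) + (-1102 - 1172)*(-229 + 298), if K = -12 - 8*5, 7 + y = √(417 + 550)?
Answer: -156965 + √967 ≈ -1.5693e+5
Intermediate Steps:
y = -7 + √967 (y = -7 + √(417 + 550) = -7 + √967 ≈ 24.097)
K = -52 (K = -12 - 40 = -52)
(y + K) + (-1102 - 1172)*(-229 + 298) = ((-7 + √967) - 52) + (-1102 - 1172)*(-229 + 298) = (-59 + √967) - 2274*69 = (-59 + √967) - 156906 = -156965 + √967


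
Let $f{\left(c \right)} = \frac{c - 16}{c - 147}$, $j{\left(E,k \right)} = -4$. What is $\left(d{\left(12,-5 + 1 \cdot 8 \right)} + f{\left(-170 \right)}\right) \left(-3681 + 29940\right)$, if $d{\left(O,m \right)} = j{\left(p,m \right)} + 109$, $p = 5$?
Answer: $\frac{878914989}{317} \approx 2.7726 \cdot 10^{6}$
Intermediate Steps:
$f{\left(c \right)} = \frac{-16 + c}{-147 + c}$
$d{\left(O,m \right)} = 105$ ($d{\left(O,m \right)} = -4 + 109 = 105$)
$\left(d{\left(12,-5 + 1 \cdot 8 \right)} + f{\left(-170 \right)}\right) \left(-3681 + 29940\right) = \left(105 + \frac{-16 - 170}{-147 - 170}\right) \left(-3681 + 29940\right) = \left(105 + \frac{1}{-317} \left(-186\right)\right) 26259 = \left(105 - - \frac{186}{317}\right) 26259 = \left(105 + \frac{186}{317}\right) 26259 = \frac{33471}{317} \cdot 26259 = \frac{878914989}{317}$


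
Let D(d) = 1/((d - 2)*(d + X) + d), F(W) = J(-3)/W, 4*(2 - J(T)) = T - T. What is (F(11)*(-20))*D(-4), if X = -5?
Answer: -4/55 ≈ -0.072727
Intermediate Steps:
J(T) = 2 (J(T) = 2 - (T - T)/4 = 2 - ¼*0 = 2 + 0 = 2)
F(W) = 2/W
D(d) = 1/(d + (-5 + d)*(-2 + d)) (D(d) = 1/((d - 2)*(d - 5) + d) = 1/((-2 + d)*(-5 + d) + d) = 1/((-5 + d)*(-2 + d) + d) = 1/(d + (-5 + d)*(-2 + d)))
(F(11)*(-20))*D(-4) = ((2/11)*(-20))/(10 + (-4)² - 6*(-4)) = ((2*(1/11))*(-20))/(10 + 16 + 24) = ((2/11)*(-20))/50 = -40/11*1/50 = -4/55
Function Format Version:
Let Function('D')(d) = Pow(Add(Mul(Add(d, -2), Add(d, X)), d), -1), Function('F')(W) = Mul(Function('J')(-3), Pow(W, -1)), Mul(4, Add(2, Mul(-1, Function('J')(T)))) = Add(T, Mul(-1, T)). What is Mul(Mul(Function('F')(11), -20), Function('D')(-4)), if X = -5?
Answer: Rational(-4, 55) ≈ -0.072727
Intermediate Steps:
Function('J')(T) = 2 (Function('J')(T) = Add(2, Mul(Rational(-1, 4), Add(T, Mul(-1, T)))) = Add(2, Mul(Rational(-1, 4), 0)) = Add(2, 0) = 2)
Function('F')(W) = Mul(2, Pow(W, -1))
Function('D')(d) = Pow(Add(d, Mul(Add(-5, d), Add(-2, d))), -1) (Function('D')(d) = Pow(Add(Mul(Add(d, -2), Add(d, -5)), d), -1) = Pow(Add(Mul(Add(-2, d), Add(-5, d)), d), -1) = Pow(Add(Mul(Add(-5, d), Add(-2, d)), d), -1) = Pow(Add(d, Mul(Add(-5, d), Add(-2, d))), -1))
Mul(Mul(Function('F')(11), -20), Function('D')(-4)) = Mul(Mul(Mul(2, Pow(11, -1)), -20), Pow(Add(10, Pow(-4, 2), Mul(-6, -4)), -1)) = Mul(Mul(Mul(2, Rational(1, 11)), -20), Pow(Add(10, 16, 24), -1)) = Mul(Mul(Rational(2, 11), -20), Pow(50, -1)) = Mul(Rational(-40, 11), Rational(1, 50)) = Rational(-4, 55)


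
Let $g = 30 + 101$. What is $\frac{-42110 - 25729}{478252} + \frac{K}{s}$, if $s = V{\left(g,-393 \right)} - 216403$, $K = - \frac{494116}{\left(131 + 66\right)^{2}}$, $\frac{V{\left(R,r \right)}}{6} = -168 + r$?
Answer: $- \frac{578363544828287}{4079018539648492} \approx -0.14179$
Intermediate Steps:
$g = 131$
$V{\left(R,r \right)} = -1008 + 6 r$ ($V{\left(R,r \right)} = 6 \left(-168 + r\right) = -1008 + 6 r$)
$K = - \frac{494116}{38809}$ ($K = - \frac{494116}{197^{2}} = - \frac{494116}{38809} \approx -12.732$)
$s = -219769$ ($s = \left(-1008 + 6 \left(-393\right)\right) - 216403 = \left(-1008 - 2358\right) - 216403 = -3366 - 216403 = -219769$)
$\frac{-42110 - 25729}{478252} + \frac{K}{s} = \frac{-42110 - 25729}{478252} - \frac{494116}{38809 \left(-219769\right)} = \left(-42110 - 25729\right) \frac{1}{478252} - - \frac{494116}{8529015121} = \left(-67839\right) \frac{1}{478252} + \frac{494116}{8529015121} = - \frac{67839}{478252} + \frac{494116}{8529015121} = - \frac{578363544828287}{4079018539648492}$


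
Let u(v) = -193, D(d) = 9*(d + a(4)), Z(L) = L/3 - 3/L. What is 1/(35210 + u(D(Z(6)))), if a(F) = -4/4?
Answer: 1/35017 ≈ 2.8558e-5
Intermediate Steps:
a(F) = -1 (a(F) = -4*¼ = -1)
Z(L) = -3/L + L/3 (Z(L) = L*(⅓) - 3/L = L/3 - 3/L = -3/L + L/3)
D(d) = -9 + 9*d (D(d) = 9*(d - 1) = 9*(-1 + d) = -9 + 9*d)
1/(35210 + u(D(Z(6)))) = 1/(35210 - 193) = 1/35017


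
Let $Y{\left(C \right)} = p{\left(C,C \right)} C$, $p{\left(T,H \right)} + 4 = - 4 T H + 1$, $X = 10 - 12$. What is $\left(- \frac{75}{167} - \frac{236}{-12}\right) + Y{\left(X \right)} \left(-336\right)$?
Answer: $- \frac{6387140}{501} \approx -12749.0$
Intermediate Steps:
$X = -2$ ($X = 10 - 12 = -2$)
$p{\left(T,H \right)} = -3 - 4 H T$ ($p{\left(T,H \right)} = -4 + \left(- 4 T H + 1\right) = -4 - \left(-1 + 4 H T\right) = -3 - 4 H T$)
$Y{\left(C \right)} = C \left(-3 - 4 C^{2}\right)$ ($Y{\left(C \right)} = \left(-3 - 4 C C\right) C = \left(-3 - 4 C^{2}\right) C = C \left(-3 - 4 C^{2}\right)$)
$\left(- \frac{75}{167} - \frac{236}{-12}\right) + Y{\left(X \right)} \left(-336\right) = \left(- \frac{75}{167} - \frac{236}{-12}\right) + \left(-1\right) \left(-2\right) \left(3 + 4 \left(-2\right)^{2}\right) \left(-336\right) = \left(\left(-75\right) \frac{1}{167} - - \frac{59}{3}\right) + \left(-1\right) \left(-2\right) \left(3 + 4 \cdot 4\right) \left(-336\right) = \left(- \frac{75}{167} + \frac{59}{3}\right) + \left(-1\right) \left(-2\right) \left(3 + 16\right) \left(-336\right) = \frac{9628}{501} + \left(-1\right) \left(-2\right) 19 \left(-336\right) = \frac{9628}{501} + 38 \left(-336\right) = \frac{9628}{501} - 12768 = - \frac{6387140}{501}$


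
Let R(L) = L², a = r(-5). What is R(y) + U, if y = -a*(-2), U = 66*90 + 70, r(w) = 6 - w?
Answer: 6494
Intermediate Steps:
a = 11 (a = 6 - 1*(-5) = 6 + 5 = 11)
U = 6010 (U = 5940 + 70 = 6010)
y = 22 (y = -11*(-2) = -1*(-22) = 22)
R(y) + U = 22² + 6010 = 484 + 6010 = 6494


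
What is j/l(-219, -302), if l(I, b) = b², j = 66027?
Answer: 66027/91204 ≈ 0.72395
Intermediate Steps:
j/l(-219, -302) = 66027/((-302)²) = 66027/91204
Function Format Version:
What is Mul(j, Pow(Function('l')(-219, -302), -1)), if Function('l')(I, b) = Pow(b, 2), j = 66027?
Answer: Rational(66027, 91204) ≈ 0.72395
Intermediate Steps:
Mul(j, Pow(Function('l')(-219, -302), -1)) = Mul(66027, Pow(Pow(-302, 2), -1)) = Mul(66027, Pow(91204, -1)) = Mul(66027, Rational(1, 91204)) = Rational(66027, 91204)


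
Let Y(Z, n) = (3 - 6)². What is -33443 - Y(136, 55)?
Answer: -33452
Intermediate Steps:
Y(Z, n) = 9 (Y(Z, n) = (-3)² = 9)
-33443 - Y(136, 55) = -33443 - 1*9 = -33443 - 9 = -33452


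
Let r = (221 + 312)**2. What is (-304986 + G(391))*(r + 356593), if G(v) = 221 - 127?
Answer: -195338816344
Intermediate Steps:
G(v) = 94
r = 284089 (r = 533**2 = 284089)
(-304986 + G(391))*(r + 356593) = (-304986 + 94)*(284089 + 356593) = -304892*640682 = -195338816344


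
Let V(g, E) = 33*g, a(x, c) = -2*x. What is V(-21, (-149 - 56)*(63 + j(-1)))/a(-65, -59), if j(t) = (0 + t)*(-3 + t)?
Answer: -693/130 ≈ -5.3308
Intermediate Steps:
j(t) = t*(-3 + t)
V(-21, (-149 - 56)*(63 + j(-1)))/a(-65, -59) = (33*(-21))/((-2*(-65))) = -693/130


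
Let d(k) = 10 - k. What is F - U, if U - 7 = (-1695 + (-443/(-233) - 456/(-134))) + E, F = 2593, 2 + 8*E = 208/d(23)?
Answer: 267132043/62444 ≈ 4277.9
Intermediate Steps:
E = -9/4 (E = -1/4 + (208/(10 - 1*23))/8 = -1/4 + (208/(10 - 23))/8 = -1/4 + (208/(-13))/8 = -1/4 + (208*(-1/13))/8 = -1/4 + (1/8)*(-16) = -1/4 - 2 = -9/4 ≈ -2.2500)
U = -105214751/62444 (U = 7 + ((-1695 + (-443/(-233) - 456/(-134))) - 9/4) = 7 + ((-1695 + (-443*(-1/233) - 456*(-1/134))) - 9/4) = 7 + ((-1695 + (443/233 + 228/67)) - 9/4) = 7 + ((-1695 + 82805/15611) - 9/4) = 7 + (-26377840/15611 - 9/4) = 7 - 105651859/62444 = -105214751/62444 ≈ -1684.9)
F - U = 2593 - 1*(-105214751/62444) = 2593 + 105214751/62444 = 267132043/62444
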